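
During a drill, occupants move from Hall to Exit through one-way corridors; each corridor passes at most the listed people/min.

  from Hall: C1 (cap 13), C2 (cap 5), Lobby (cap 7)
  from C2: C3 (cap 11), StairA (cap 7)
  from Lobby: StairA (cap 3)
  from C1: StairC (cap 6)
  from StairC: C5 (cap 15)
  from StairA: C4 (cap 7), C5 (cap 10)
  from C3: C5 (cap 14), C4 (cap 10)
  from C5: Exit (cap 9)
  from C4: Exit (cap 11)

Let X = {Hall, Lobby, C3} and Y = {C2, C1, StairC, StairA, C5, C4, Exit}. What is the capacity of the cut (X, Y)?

Edges leaving {Hall, Lobby, C3}: Hall→C2 (5), Hall→C1 (13), Lobby→StairA (3), C3→C5 (14), C3→C4 (10).
Cut capacity = 5 + 13 + 3 + 14 + 10 = 45.

45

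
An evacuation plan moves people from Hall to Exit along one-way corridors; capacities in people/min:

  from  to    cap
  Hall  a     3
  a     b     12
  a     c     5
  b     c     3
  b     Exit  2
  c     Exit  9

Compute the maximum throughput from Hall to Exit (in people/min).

3

Augment Hall→a→b→Exit: bottleneck 2, flow now 2.
Augment Hall→a→c→Exit: bottleneck 1, flow now 3.
No augmenting path remains; maximum flow = 3.
In the residual graph, reachable from Hall: {Hall}.
Min-cut edges: Hall→a (3); capacity 3 = 3.
This cut is saturated, so no flow can exceed 3.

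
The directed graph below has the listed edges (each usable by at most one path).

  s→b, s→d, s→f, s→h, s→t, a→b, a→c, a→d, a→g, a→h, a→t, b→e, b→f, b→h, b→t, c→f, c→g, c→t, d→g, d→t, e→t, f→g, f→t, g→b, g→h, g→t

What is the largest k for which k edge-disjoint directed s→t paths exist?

Assign every edge capacity 1; by Menger, the answer equals the max flow.
Path s→t (+1); total 1.
Path s→b→t (+1); total 2.
Path s→d→t (+1); total 3.
Path s→f→t (+1); total 4.
No residual s→t path; max flow = 4.
Certifying cut of size 4: {s→b, s→d, s→f, s→t}.

4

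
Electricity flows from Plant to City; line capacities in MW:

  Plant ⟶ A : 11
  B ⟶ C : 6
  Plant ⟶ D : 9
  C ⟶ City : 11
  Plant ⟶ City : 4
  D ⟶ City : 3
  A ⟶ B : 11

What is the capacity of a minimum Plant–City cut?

13

Augment Plant→City: bottleneck 4, flow now 4.
Augment Plant→D→City: bottleneck 3, flow now 7.
Augment Plant→A→B→C→City: bottleneck 6, flow now 13.
No augmenting path remains; maximum flow = 13.
By max-flow min-cut, the minimum cut capacity equals the max flow.
In the residual graph, reachable from Plant: {Plant, A, B, D}.
Min-cut edges: Plant→City (4), B→C (6), D→City (3); capacity 4 + 6 + 3 = 13.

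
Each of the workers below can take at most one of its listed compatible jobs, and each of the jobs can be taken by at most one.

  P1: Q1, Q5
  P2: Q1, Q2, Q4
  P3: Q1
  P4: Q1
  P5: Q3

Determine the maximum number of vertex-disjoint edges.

4

Unit-capacity flow: source→left, listed edges, right→sink; max matching = max flow.
Augmenting path P1→Q1 (+1); matched 1.
Augmenting path P2→Q2 (+1); matched 2.
Augmenting path P5→Q3 (+1); matched 3.
Augmenting path P3→Q1→P1→Q5 (+1); matched 4.
No augmenting path remains; maximum matching = 4.
König certificate: {P1, P2, P5, Q1} is a vertex cover of size 4 (every listed pair touches it), so no matching can be larger.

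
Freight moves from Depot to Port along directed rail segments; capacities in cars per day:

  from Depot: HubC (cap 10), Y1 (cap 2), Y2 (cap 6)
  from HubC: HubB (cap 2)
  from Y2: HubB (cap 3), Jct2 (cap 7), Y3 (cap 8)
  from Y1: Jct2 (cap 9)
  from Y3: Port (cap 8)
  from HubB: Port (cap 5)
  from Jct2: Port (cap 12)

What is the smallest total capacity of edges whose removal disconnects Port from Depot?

Augment Depot→HubC→HubB→Port: bottleneck 2, flow now 2.
Augment Depot→Y2→Y3→Port: bottleneck 6, flow now 8.
Augment Depot→Y1→Jct2→Port: bottleneck 2, flow now 10.
No augmenting path remains; maximum flow = 10.
By max-flow min-cut, the minimum cut capacity equals the max flow.
In the residual graph, reachable from Depot: {Depot, HubC}.
Min-cut edges: Depot→Y2 (6), Depot→Y1 (2), HubC→HubB (2); capacity 6 + 2 + 2 = 10.

10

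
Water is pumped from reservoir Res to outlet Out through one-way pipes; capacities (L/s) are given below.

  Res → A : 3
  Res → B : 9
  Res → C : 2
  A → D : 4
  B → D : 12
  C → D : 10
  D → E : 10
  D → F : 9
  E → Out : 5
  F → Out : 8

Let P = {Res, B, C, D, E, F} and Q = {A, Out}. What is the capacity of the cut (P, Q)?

Edges leaving {Res, B, C, D, E, F}: Res→A (3), E→Out (5), F→Out (8).
Cut capacity = 3 + 5 + 8 = 16.

16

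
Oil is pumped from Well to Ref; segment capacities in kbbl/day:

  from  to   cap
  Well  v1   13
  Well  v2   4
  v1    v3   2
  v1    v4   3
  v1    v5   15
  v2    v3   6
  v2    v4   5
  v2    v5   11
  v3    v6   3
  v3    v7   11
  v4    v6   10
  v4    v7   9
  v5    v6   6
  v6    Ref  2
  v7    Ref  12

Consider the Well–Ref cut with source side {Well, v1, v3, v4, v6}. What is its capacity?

41

Edges leaving {Well, v1, v3, v4, v6}: Well→v2 (4), v1→v5 (15), v3→v7 (11), v4→v7 (9), v6→Ref (2).
Cut capacity = 4 + 15 + 11 + 9 + 2 = 41.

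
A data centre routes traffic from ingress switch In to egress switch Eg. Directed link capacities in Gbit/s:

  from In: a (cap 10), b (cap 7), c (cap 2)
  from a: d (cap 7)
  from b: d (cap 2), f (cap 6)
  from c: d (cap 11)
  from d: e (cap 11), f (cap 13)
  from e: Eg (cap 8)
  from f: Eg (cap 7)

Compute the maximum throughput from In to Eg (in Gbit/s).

Augment In→b→f→Eg: bottleneck 6, flow now 6.
Augment In→a→d→e→Eg: bottleneck 7, flow now 13.
Augment In→b→d→e→Eg: bottleneck 1, flow now 14.
Augment In→c→d→f→Eg: bottleneck 1, flow now 15.
No augmenting path remains; maximum flow = 15.
In the residual graph, reachable from In: {In, a, b, c, d, e, f}.
Min-cut edges: e→Eg (8), f→Eg (7); capacity 8 + 7 = 15.
This cut is saturated, so no flow can exceed 15.

15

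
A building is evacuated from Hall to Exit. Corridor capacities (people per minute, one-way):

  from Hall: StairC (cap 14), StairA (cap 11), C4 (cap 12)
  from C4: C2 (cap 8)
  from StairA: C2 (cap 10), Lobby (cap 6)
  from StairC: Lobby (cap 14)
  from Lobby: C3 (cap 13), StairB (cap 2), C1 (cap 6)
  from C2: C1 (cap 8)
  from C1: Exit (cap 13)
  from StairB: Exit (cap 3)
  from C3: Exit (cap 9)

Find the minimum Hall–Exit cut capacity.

24

Augment Hall→C4→C2→C1→Exit: bottleneck 8, flow now 8.
Augment Hall→StairA→Lobby→C1→Exit: bottleneck 5, flow now 13.
Augment Hall→StairA→Lobby→StairB→Exit: bottleneck 1, flow now 14.
Augment Hall→StairC→Lobby→StairB→Exit: bottleneck 1, flow now 15.
Augment Hall→StairC→Lobby→C3→Exit: bottleneck 9, flow now 24.
No augmenting path remains; maximum flow = 24.
By max-flow min-cut, the minimum cut capacity equals the max flow.
In the residual graph, reachable from Hall: {Hall, C4, StairA, StairC, Lobby, C2, C1, C3}.
Min-cut edges: Lobby→StairB (2), C1→Exit (13), C3→Exit (9); capacity 2 + 13 + 9 = 24.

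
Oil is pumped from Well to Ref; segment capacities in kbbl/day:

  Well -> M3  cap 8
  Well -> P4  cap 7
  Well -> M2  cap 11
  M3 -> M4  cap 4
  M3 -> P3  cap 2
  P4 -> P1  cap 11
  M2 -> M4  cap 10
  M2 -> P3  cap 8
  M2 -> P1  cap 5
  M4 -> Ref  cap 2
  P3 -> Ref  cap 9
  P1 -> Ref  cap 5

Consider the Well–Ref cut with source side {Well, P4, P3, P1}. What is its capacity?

33

Edges leaving {Well, P4, P3, P1}: Well→M3 (8), Well→M2 (11), P3→Ref (9), P1→Ref (5).
Cut capacity = 8 + 11 + 9 + 5 = 33.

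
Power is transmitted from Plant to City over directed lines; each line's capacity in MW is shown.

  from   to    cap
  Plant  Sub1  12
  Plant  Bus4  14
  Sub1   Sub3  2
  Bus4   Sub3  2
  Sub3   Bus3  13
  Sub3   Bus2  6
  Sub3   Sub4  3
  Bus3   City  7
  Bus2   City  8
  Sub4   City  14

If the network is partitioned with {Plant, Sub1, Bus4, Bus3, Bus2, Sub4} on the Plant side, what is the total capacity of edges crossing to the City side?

33

Edges leaving {Plant, Sub1, Bus4, Bus3, Bus2, Sub4}: Sub1→Sub3 (2), Bus4→Sub3 (2), Bus3→City (7), Bus2→City (8), Sub4→City (14).
Cut capacity = 2 + 2 + 7 + 8 + 14 = 33.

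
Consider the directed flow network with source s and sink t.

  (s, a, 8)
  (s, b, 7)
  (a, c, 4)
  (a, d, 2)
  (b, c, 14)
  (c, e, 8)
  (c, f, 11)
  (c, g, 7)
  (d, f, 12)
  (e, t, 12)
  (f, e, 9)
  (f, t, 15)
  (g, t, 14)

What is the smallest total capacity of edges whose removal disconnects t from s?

Augment s→a→c→e→t: bottleneck 4, flow now 4.
Augment s→a→d→f→t: bottleneck 2, flow now 6.
Augment s→b→c→e→t: bottleneck 4, flow now 10.
Augment s→b→c→f→t: bottleneck 3, flow now 13.
No augmenting path remains; maximum flow = 13.
By max-flow min-cut, the minimum cut capacity equals the max flow.
In the residual graph, reachable from s: {s, a}.
Min-cut edges: s→b (7), a→c (4), a→d (2); capacity 7 + 4 + 2 = 13.

13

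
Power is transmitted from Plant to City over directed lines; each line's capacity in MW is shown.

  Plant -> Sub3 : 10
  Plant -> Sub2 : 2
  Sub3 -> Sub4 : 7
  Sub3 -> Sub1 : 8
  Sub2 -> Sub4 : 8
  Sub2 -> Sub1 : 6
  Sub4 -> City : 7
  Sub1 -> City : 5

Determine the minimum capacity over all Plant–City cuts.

Augment Plant→Sub3→Sub4→City: bottleneck 7, flow now 7.
Augment Plant→Sub3→Sub1→City: bottleneck 3, flow now 10.
Augment Plant→Sub2→Sub1→City: bottleneck 2, flow now 12.
No augmenting path remains; maximum flow = 12.
By max-flow min-cut, the minimum cut capacity equals the max flow.
In the residual graph, reachable from Plant: {Plant}.
Min-cut edges: Plant→Sub3 (10), Plant→Sub2 (2); capacity 10 + 2 = 12.

12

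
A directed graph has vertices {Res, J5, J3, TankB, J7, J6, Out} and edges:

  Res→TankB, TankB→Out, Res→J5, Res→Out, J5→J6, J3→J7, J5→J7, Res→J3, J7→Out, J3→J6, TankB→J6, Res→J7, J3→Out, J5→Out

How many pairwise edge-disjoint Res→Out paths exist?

5

Assign every edge capacity 1; by Menger, the answer equals the max flow.
Path Res→Out (+1); total 1.
Path Res→J5→Out (+1); total 2.
Path Res→J3→Out (+1); total 3.
Path Res→TankB→Out (+1); total 4.
Path Res→J7→Out (+1); total 5.
No residual Res→Out path; max flow = 5.
Certifying cut of size 5: {Res→J3, Res→J5, Res→J7, Res→Out, Res→TankB}.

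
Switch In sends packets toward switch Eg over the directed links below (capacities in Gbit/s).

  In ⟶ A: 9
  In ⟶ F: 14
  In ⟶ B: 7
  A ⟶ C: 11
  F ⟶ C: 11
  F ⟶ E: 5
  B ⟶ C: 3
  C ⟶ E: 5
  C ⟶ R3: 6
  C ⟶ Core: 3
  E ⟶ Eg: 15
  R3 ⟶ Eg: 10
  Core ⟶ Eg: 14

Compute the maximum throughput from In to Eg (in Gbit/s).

Augment In→F→E→Eg: bottleneck 5, flow now 5.
Augment In→A→C→E→Eg: bottleneck 5, flow now 10.
Augment In→A→C→R3→Eg: bottleneck 4, flow now 14.
Augment In→F→C→R3→Eg: bottleneck 2, flow now 16.
Augment In→F→C→Core→Eg: bottleneck 3, flow now 19.
No augmenting path remains; maximum flow = 19.
In the residual graph, reachable from In: {In, A, F, B, C}.
Min-cut edges: F→E (5), C→E (5), C→R3 (6), C→Core (3); capacity 5 + 5 + 6 + 3 = 19.
This cut is saturated, so no flow can exceed 19.

19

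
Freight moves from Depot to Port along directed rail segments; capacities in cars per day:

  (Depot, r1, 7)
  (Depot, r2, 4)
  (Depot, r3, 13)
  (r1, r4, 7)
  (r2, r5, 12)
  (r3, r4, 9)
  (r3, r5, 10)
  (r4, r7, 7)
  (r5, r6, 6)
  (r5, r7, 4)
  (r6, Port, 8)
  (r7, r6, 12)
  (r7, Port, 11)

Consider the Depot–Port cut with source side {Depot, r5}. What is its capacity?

Edges leaving {Depot, r5}: Depot→r1 (7), Depot→r2 (4), Depot→r3 (13), r5→r6 (6), r5→r7 (4).
Cut capacity = 7 + 4 + 13 + 6 + 4 = 34.

34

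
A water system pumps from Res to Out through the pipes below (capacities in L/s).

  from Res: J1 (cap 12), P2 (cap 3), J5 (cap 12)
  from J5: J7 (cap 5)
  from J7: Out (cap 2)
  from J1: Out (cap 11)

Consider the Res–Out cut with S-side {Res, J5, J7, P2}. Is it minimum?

No — its capacity is 14, but the minimum cut has capacity 13.

Given cut capacity: 12 + 2 = 14.
Augment Res→J1→Out: bottleneck 11, flow now 11.
Augment Res→J5→J7→Out: bottleneck 2, flow now 13.
No augmenting path remains; maximum flow = 13.
In the residual graph, reachable from Res: {Res, J5, J7, J1, P2}.
Min-cut edges: J7→Out (2), J1→Out (11); capacity 2 + 11 = 13.
Cut capacity 14 exceeds the max flow 13, so it is not minimum.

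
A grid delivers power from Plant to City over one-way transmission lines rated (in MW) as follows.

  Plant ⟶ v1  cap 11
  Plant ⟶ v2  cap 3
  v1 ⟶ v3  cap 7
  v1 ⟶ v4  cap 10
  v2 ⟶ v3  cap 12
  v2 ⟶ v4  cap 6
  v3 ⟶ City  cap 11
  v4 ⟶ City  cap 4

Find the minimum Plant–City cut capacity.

14

Augment Plant→v1→v3→City: bottleneck 7, flow now 7.
Augment Plant→v1→v4→City: bottleneck 4, flow now 11.
Augment Plant→v2→v3→City: bottleneck 3, flow now 14.
No augmenting path remains; maximum flow = 14.
By max-flow min-cut, the minimum cut capacity equals the max flow.
In the residual graph, reachable from Plant: {Plant}.
Min-cut edges: Plant→v1 (11), Plant→v2 (3); capacity 11 + 3 = 14.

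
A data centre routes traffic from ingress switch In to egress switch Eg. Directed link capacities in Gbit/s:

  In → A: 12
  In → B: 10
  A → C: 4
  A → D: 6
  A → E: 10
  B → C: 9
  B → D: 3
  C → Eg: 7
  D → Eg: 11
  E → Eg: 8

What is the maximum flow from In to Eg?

22

Augment In→A→C→Eg: bottleneck 4, flow now 4.
Augment In→A→D→Eg: bottleneck 6, flow now 10.
Augment In→A→E→Eg: bottleneck 2, flow now 12.
Augment In→B→C→Eg: bottleneck 3, flow now 15.
Augment In→B→D→Eg: bottleneck 3, flow now 18.
Augment In→B→C→A→E→Eg: bottleneck 4, flow now 22. (uses reverse residual edge)
No augmenting path remains; maximum flow = 22.
In the residual graph, reachable from In: {In}.
Min-cut edges: In→A (12), In→B (10); capacity 12 + 10 = 22.
This cut is saturated, so no flow can exceed 22.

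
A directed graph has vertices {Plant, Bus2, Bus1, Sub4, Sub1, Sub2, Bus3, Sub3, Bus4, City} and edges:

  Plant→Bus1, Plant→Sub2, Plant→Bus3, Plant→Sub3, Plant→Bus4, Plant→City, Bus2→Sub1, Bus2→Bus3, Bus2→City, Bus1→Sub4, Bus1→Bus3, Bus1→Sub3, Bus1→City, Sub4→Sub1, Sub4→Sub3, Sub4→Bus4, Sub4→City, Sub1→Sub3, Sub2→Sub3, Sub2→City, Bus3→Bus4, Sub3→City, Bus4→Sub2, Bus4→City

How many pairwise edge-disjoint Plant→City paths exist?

5

Assign every edge capacity 1; by Menger, the answer equals the max flow.
Path Plant→City (+1); total 1.
Path Plant→Bus1→City (+1); total 2.
Path Plant→Sub2→City (+1); total 3.
Path Plant→Sub3→City (+1); total 4.
Path Plant→Bus4→City (+1); total 5.
No residual Plant→City path; max flow = 5.
Certifying cut of size 5: {Bus4→City, Plant→Bus1, Plant→City, Sub2→City, Sub3→City}.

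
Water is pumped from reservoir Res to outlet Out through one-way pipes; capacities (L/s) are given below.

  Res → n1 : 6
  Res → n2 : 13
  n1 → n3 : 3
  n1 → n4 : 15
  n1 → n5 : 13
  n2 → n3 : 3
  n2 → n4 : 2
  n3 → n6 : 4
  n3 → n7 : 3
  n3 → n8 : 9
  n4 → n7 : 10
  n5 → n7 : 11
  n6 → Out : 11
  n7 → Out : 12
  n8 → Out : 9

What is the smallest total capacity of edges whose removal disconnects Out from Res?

Augment Res→n1→n3→n6→Out: bottleneck 3, flow now 3.
Augment Res→n1→n4→n7→Out: bottleneck 3, flow now 6.
Augment Res→n2→n3→n6→Out: bottleneck 1, flow now 7.
Augment Res→n2→n3→n7→Out: bottleneck 2, flow now 9.
Augment Res→n2→n4→n7→Out: bottleneck 2, flow now 11.
No augmenting path remains; maximum flow = 11.
By max-flow min-cut, the minimum cut capacity equals the max flow.
In the residual graph, reachable from Res: {Res, n2}.
Min-cut edges: Res→n1 (6), n2→n3 (3), n2→n4 (2); capacity 6 + 3 + 2 = 11.

11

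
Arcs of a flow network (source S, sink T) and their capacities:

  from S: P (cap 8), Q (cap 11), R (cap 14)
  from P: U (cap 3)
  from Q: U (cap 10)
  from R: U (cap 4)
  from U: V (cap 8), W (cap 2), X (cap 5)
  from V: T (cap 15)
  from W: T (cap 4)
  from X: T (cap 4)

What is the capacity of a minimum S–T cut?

Augment S→P→U→V→T: bottleneck 3, flow now 3.
Augment S→Q→U→V→T: bottleneck 5, flow now 8.
Augment S→Q→U→W→T: bottleneck 2, flow now 10.
Augment S→Q→U→X→T: bottleneck 3, flow now 13.
Augment S→R→U→X→T: bottleneck 1, flow now 14.
No augmenting path remains; maximum flow = 14.
By max-flow min-cut, the minimum cut capacity equals the max flow.
In the residual graph, reachable from S: {S, P, Q, R, U, X}.
Min-cut edges: U→V (8), U→W (2), X→T (4); capacity 8 + 2 + 4 = 14.

14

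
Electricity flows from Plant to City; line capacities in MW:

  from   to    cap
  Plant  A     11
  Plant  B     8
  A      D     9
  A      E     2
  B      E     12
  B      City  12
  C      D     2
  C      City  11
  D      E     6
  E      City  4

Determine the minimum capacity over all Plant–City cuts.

Augment Plant→B→City: bottleneck 8, flow now 8.
Augment Plant→A→E→City: bottleneck 2, flow now 10.
Augment Plant→A→D→E→City: bottleneck 2, flow now 12.
No augmenting path remains; maximum flow = 12.
By max-flow min-cut, the minimum cut capacity equals the max flow.
In the residual graph, reachable from Plant: {Plant, A, D, E}.
Min-cut edges: Plant→B (8), E→City (4); capacity 8 + 4 = 12.

12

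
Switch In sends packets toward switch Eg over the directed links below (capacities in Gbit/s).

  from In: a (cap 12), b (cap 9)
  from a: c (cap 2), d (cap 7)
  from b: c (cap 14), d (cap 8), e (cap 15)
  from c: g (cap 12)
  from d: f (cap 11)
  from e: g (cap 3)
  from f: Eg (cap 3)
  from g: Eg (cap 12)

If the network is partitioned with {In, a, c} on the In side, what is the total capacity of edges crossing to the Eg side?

Edges leaving {In, a, c}: In→b (9), a→d (7), c→g (12).
Cut capacity = 9 + 7 + 12 = 28.

28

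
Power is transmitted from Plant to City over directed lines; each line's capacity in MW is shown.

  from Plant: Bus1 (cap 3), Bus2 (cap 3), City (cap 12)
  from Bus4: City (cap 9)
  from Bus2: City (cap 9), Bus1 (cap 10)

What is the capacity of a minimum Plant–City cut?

Augment Plant→City: bottleneck 12, flow now 12.
Augment Plant→Bus2→City: bottleneck 3, flow now 15.
No augmenting path remains; maximum flow = 15.
By max-flow min-cut, the minimum cut capacity equals the max flow.
In the residual graph, reachable from Plant: {Plant, Bus1}.
Min-cut edges: Plant→Bus2 (3), Plant→City (12); capacity 3 + 12 = 15.

15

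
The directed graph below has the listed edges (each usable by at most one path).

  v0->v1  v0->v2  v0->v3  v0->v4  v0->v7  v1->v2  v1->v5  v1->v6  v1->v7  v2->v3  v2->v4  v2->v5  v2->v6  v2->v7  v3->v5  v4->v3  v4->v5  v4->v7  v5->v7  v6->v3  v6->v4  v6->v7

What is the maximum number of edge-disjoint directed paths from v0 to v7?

Assign every edge capacity 1; by Menger, the answer equals the max flow.
Path v0→v7 (+1); total 1.
Path v0→v1→v7 (+1); total 2.
Path v0→v2→v7 (+1); total 3.
Path v0→v4→v7 (+1); total 4.
Path v0→v3→v5→v7 (+1); total 5.
No residual v0→v7 path; max flow = 5.
Certifying cut of size 5: {v0→v1, v0→v2, v0→v3, v0→v4, v0→v7}.

5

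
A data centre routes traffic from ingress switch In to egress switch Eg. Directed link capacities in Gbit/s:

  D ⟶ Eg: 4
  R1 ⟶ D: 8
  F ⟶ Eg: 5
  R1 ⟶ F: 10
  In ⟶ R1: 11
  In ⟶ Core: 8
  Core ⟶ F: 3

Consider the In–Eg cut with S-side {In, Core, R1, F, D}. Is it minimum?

Given cut capacity: 5 + 4 = 9.
Augment In→Core→F→Eg: bottleneck 3, flow now 3.
Augment In→R1→F→Eg: bottleneck 2, flow now 5.
Augment In→R1→D→Eg: bottleneck 4, flow now 9.
No augmenting path remains; maximum flow = 9.
Cut capacity 9 equals the max flow, so it is a minimum cut.

Yes — it is a minimum cut (capacity 9).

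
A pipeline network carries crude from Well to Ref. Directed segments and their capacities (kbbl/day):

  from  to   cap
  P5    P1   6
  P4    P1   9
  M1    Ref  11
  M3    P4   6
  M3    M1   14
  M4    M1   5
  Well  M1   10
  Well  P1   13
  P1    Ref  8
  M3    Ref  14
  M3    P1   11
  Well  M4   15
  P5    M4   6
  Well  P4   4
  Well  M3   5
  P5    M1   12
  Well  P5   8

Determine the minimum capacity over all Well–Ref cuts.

Augment Well→M3→Ref: bottleneck 5, flow now 5.
Augment Well→M1→Ref: bottleneck 10, flow now 15.
Augment Well→P1→Ref: bottleneck 8, flow now 23.
Augment Well→P5→M1→Ref: bottleneck 1, flow now 24.
No augmenting path remains; maximum flow = 24.
By max-flow min-cut, the minimum cut capacity equals the max flow.
In the residual graph, reachable from Well: {Well, P5, M1, P4, P1, M4}.
Min-cut edges: Well→M3 (5), M1→Ref (11), P1→Ref (8); capacity 5 + 11 + 8 = 24.

24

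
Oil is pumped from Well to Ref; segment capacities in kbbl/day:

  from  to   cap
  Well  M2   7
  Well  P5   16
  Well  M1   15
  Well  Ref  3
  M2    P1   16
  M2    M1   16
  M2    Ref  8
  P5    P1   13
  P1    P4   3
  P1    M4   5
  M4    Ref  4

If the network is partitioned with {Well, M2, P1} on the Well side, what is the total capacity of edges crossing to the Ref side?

66

Edges leaving {Well, M2, P1}: Well→P5 (16), Well→M1 (15), Well→Ref (3), M2→M1 (16), M2→Ref (8), P1→P4 (3), P1→M4 (5).
Cut capacity = 16 + 15 + 3 + 16 + 8 + 3 + 5 = 66.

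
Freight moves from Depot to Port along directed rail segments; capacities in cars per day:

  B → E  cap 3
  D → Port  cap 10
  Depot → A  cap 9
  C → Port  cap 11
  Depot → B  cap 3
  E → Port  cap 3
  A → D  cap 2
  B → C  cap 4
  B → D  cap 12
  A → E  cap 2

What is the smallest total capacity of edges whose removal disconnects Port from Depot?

Augment Depot→A→D→Port: bottleneck 2, flow now 2.
Augment Depot→A→E→Port: bottleneck 2, flow now 4.
Augment Depot→B→C→Port: bottleneck 3, flow now 7.
No augmenting path remains; maximum flow = 7.
By max-flow min-cut, the minimum cut capacity equals the max flow.
In the residual graph, reachable from Depot: {Depot, A}.
Min-cut edges: Depot→B (3), A→D (2), A→E (2); capacity 3 + 2 + 2 = 7.

7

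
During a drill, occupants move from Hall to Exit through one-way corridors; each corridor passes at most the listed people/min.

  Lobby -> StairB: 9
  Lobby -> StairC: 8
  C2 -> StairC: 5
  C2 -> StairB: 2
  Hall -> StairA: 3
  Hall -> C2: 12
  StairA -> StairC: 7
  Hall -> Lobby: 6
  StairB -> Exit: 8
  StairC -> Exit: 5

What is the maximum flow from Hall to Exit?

13

Augment Hall→StairA→StairC→Exit: bottleneck 3, flow now 3.
Augment Hall→Lobby→StairC→Exit: bottleneck 2, flow now 5.
Augment Hall→Lobby→StairB→Exit: bottleneck 4, flow now 9.
Augment Hall→C2→StairB→Exit: bottleneck 2, flow now 11.
Augment Hall→C2→StairC→Lobby→StairB→Exit: bottleneck 2, flow now 13. (uses reverse residual edge)
No augmenting path remains; maximum flow = 13.
In the residual graph, reachable from Hall: {Hall, StairA, C2, StairC}.
Min-cut edges: Hall→Lobby (6), C2→StairB (2), StairC→Exit (5); capacity 6 + 2 + 5 = 13.
This cut is saturated, so no flow can exceed 13.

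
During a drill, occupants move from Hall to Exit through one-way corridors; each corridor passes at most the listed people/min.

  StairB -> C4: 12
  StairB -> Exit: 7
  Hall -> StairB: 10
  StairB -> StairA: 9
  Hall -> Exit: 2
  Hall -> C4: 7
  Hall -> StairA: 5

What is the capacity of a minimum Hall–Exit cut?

Augment Hall→Exit: bottleneck 2, flow now 2.
Augment Hall→StairB→Exit: bottleneck 7, flow now 9.
No augmenting path remains; maximum flow = 9.
By max-flow min-cut, the minimum cut capacity equals the max flow.
In the residual graph, reachable from Hall: {Hall, StairB, StairA, C4}.
Min-cut edges: Hall→Exit (2), StairB→Exit (7); capacity 2 + 7 = 9.

9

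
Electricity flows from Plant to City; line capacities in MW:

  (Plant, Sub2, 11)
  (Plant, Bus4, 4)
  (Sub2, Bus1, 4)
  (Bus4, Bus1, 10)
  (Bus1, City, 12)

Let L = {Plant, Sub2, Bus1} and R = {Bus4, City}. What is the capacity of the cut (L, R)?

16

Edges leaving {Plant, Sub2, Bus1}: Plant→Bus4 (4), Bus1→City (12).
Cut capacity = 4 + 12 = 16.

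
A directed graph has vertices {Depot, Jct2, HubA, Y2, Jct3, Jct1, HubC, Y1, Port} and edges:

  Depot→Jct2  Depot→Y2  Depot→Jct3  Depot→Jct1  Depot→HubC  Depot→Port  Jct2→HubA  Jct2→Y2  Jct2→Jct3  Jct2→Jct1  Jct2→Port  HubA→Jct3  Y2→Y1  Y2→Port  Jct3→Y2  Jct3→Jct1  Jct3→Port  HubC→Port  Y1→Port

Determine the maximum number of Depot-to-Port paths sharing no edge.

Assign every edge capacity 1; by Menger, the answer equals the max flow.
Path Depot→Port (+1); total 1.
Path Depot→Jct2→Port (+1); total 2.
Path Depot→Y2→Port (+1); total 3.
Path Depot→Jct3→Port (+1); total 4.
Path Depot→HubC→Port (+1); total 5.
No residual Depot→Port path; max flow = 5.
Certifying cut of size 5: {Depot→HubC, Depot→Jct2, Depot→Jct3, Depot→Port, Depot→Y2}.

5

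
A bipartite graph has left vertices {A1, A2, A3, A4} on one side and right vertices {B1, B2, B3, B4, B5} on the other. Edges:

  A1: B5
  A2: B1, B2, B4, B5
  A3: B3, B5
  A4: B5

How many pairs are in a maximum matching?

Unit-capacity flow: source→left, listed edges, right→sink; max matching = max flow.
Augmenting path A1→B5 (+1); matched 1.
Augmenting path A2→B1 (+1); matched 2.
Augmenting path A3→B3 (+1); matched 3.
No augmenting path remains; maximum matching = 3.
König certificate: {A2, A3, B5} is a vertex cover of size 3 (every listed pair touches it), so no matching can be larger.

3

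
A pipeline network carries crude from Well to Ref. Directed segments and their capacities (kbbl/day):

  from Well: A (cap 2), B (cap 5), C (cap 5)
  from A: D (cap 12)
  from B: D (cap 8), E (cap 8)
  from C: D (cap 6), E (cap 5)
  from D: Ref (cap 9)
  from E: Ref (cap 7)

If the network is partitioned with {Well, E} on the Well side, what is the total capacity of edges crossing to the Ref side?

Edges leaving {Well, E}: Well→A (2), Well→B (5), Well→C (5), E→Ref (7).
Cut capacity = 2 + 5 + 5 + 7 = 19.

19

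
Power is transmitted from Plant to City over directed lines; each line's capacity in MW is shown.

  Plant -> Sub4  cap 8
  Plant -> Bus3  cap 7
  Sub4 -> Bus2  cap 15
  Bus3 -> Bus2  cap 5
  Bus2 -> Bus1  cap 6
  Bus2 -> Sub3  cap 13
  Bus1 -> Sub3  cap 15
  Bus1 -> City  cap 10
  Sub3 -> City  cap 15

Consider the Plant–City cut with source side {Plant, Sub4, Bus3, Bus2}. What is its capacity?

19

Edges leaving {Plant, Sub4, Bus3, Bus2}: Bus2→Bus1 (6), Bus2→Sub3 (13).
Cut capacity = 6 + 13 = 19.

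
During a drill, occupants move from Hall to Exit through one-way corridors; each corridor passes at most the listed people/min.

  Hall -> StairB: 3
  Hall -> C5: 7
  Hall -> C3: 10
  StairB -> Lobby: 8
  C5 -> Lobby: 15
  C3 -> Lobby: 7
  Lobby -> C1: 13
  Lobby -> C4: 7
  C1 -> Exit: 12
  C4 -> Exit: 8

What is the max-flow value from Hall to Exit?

Augment Hall→StairB→Lobby→C1→Exit: bottleneck 3, flow now 3.
Augment Hall→C5→Lobby→C1→Exit: bottleneck 7, flow now 10.
Augment Hall→C3→Lobby→C1→Exit: bottleneck 2, flow now 12.
Augment Hall→C3→Lobby→C4→Exit: bottleneck 5, flow now 17.
No augmenting path remains; maximum flow = 17.
In the residual graph, reachable from Hall: {Hall, C3}.
Min-cut edges: Hall→StairB (3), Hall→C5 (7), C3→Lobby (7); capacity 3 + 7 + 7 = 17.
This cut is saturated, so no flow can exceed 17.

17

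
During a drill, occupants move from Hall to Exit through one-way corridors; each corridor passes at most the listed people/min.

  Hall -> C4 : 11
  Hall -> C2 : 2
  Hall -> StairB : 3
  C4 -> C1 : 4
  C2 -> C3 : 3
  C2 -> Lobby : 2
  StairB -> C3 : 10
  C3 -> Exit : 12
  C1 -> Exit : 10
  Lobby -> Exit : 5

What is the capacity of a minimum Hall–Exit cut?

9

Augment Hall→C4→C1→Exit: bottleneck 4, flow now 4.
Augment Hall→C2→C3→Exit: bottleneck 2, flow now 6.
Augment Hall→StairB→C3→Exit: bottleneck 3, flow now 9.
No augmenting path remains; maximum flow = 9.
By max-flow min-cut, the minimum cut capacity equals the max flow.
In the residual graph, reachable from Hall: {Hall, C4}.
Min-cut edges: Hall→C2 (2), Hall→StairB (3), C4→C1 (4); capacity 2 + 3 + 4 = 9.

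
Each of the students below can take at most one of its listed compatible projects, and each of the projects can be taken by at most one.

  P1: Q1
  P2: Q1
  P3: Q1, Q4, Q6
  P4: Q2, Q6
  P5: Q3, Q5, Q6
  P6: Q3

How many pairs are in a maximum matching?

5

Unit-capacity flow: source→left, listed edges, right→sink; max matching = max flow.
Augmenting path P1→Q1 (+1); matched 1.
Augmenting path P3→Q4 (+1); matched 2.
Augmenting path P4→Q2 (+1); matched 3.
Augmenting path P5→Q3 (+1); matched 4.
Augmenting path P6→Q3→P5→Q5 (+1); matched 5.
No augmenting path remains; maximum matching = 5.
König certificate: {P3, P4, P5, P6, Q1} is a vertex cover of size 5 (every listed pair touches it), so no matching can be larger.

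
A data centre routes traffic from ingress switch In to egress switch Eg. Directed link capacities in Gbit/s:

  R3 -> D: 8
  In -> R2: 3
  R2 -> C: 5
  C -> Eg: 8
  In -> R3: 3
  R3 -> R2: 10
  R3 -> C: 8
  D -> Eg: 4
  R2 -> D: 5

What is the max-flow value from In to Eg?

6

Augment In→R2→D→Eg: bottleneck 3, flow now 3.
Augment In→R3→D→Eg: bottleneck 1, flow now 4.
Augment In→R3→C→Eg: bottleneck 2, flow now 6.
No augmenting path remains; maximum flow = 6.
In the residual graph, reachable from In: {In}.
Min-cut edges: In→R2 (3), In→R3 (3); capacity 3 + 3 = 6.
This cut is saturated, so no flow can exceed 6.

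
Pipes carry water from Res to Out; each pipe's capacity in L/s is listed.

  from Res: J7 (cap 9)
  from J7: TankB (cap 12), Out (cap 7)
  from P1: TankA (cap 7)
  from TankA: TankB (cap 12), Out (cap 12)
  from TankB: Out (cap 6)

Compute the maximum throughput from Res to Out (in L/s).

Augment Res→J7→Out: bottleneck 7, flow now 7.
Augment Res→J7→TankB→Out: bottleneck 2, flow now 9.
No augmenting path remains; maximum flow = 9.
In the residual graph, reachable from Res: {Res}.
Min-cut edges: Res→J7 (9); capacity 9 = 9.
This cut is saturated, so no flow can exceed 9.

9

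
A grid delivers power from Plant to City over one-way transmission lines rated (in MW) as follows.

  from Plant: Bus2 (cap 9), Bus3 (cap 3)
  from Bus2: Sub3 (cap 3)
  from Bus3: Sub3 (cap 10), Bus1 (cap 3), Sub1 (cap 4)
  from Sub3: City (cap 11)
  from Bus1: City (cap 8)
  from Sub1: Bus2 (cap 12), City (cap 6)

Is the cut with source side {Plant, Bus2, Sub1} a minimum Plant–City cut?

Given cut capacity: 3 + 3 + 6 = 12.
Augment Plant→Bus2→Sub3→City: bottleneck 3, flow now 3.
Augment Plant→Bus3→Sub3→City: bottleneck 3, flow now 6.
No augmenting path remains; maximum flow = 6.
In the residual graph, reachable from Plant: {Plant, Bus2}.
Min-cut edges: Plant→Bus3 (3), Bus2→Sub3 (3); capacity 3 + 3 = 6.
Cut capacity 12 exceeds the max flow 6, so it is not minimum.

No — its capacity is 12, but the minimum cut has capacity 6.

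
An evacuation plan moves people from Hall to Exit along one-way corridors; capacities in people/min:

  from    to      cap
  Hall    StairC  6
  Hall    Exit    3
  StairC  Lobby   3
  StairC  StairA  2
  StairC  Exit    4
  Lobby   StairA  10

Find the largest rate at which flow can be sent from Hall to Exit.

7

Augment Hall→Exit: bottleneck 3, flow now 3.
Augment Hall→StairC→Exit: bottleneck 4, flow now 7.
No augmenting path remains; maximum flow = 7.
In the residual graph, reachable from Hall: {Hall, StairC, Lobby, StairA}.
Min-cut edges: Hall→Exit (3), StairC→Exit (4); capacity 3 + 4 = 7.
This cut is saturated, so no flow can exceed 7.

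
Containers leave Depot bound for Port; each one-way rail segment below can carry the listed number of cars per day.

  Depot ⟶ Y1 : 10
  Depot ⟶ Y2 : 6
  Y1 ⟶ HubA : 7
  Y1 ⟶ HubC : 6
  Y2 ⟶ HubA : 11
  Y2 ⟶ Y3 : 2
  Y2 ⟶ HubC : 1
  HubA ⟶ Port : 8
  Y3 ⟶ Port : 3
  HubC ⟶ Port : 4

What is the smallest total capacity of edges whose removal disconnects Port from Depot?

Augment Depot→Y1→HubA→Port: bottleneck 7, flow now 7.
Augment Depot→Y1→HubC→Port: bottleneck 3, flow now 10.
Augment Depot→Y2→HubA→Port: bottleneck 1, flow now 11.
Augment Depot→Y2→Y3→Port: bottleneck 2, flow now 13.
Augment Depot→Y2→HubC→Port: bottleneck 1, flow now 14.
No augmenting path remains; maximum flow = 14.
By max-flow min-cut, the minimum cut capacity equals the max flow.
In the residual graph, reachable from Depot: {Depot, Y1, Y2, HubA, HubC}.
Min-cut edges: Y2→Y3 (2), HubA→Port (8), HubC→Port (4); capacity 2 + 8 + 4 = 14.

14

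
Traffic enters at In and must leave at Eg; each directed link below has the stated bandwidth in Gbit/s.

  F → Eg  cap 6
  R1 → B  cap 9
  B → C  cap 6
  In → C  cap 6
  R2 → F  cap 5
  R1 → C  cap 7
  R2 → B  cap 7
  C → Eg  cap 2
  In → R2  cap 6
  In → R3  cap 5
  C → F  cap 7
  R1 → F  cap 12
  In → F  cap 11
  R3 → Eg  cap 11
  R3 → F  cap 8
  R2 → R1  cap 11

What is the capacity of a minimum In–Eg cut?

13

Augment In→R3→Eg: bottleneck 5, flow now 5.
Augment In→C→Eg: bottleneck 2, flow now 7.
Augment In→F→Eg: bottleneck 6, flow now 13.
No augmenting path remains; maximum flow = 13.
By max-flow min-cut, the minimum cut capacity equals the max flow.
In the residual graph, reachable from In: {In, R2, R1, B, C, F}.
Min-cut edges: In→R3 (5), C→Eg (2), F→Eg (6); capacity 5 + 2 + 6 = 13.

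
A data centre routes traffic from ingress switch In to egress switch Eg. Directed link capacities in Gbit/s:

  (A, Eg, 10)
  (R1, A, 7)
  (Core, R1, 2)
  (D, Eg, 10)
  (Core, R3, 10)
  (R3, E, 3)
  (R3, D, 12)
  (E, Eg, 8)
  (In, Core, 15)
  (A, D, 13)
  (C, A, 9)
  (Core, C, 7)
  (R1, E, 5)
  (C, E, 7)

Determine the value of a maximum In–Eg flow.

Augment In→Core→R1→A→Eg: bottleneck 2, flow now 2.
Augment In→Core→R3→E→Eg: bottleneck 3, flow now 5.
Augment In→Core→R3→D→Eg: bottleneck 7, flow now 12.
Augment In→Core→C→A→Eg: bottleneck 3, flow now 15.
No augmenting path remains; maximum flow = 15.
In the residual graph, reachable from In: {In}.
Min-cut edges: In→Core (15); capacity 15 = 15.
This cut is saturated, so no flow can exceed 15.

15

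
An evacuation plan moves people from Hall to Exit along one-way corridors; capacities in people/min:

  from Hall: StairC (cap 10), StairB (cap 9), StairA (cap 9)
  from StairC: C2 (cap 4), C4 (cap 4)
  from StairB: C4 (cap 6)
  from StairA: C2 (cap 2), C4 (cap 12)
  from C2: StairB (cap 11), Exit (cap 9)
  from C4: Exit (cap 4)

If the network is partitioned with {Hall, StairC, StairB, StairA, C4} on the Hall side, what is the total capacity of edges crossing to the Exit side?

10

Edges leaving {Hall, StairC, StairB, StairA, C4}: StairC→C2 (4), StairA→C2 (2), C4→Exit (4).
Cut capacity = 4 + 2 + 4 = 10.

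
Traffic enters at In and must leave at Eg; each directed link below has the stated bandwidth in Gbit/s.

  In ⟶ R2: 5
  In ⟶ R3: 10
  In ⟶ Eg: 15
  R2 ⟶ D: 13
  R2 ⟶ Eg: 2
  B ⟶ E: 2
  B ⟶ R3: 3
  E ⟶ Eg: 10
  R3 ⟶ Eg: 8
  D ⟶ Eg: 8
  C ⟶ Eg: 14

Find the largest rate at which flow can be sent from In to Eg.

28

Augment In→Eg: bottleneck 15, flow now 15.
Augment In→R2→Eg: bottleneck 2, flow now 17.
Augment In→R3→Eg: bottleneck 8, flow now 25.
Augment In→R2→D→Eg: bottleneck 3, flow now 28.
No augmenting path remains; maximum flow = 28.
In the residual graph, reachable from In: {In, R3}.
Min-cut edges: In→R2 (5), In→Eg (15), R3→Eg (8); capacity 5 + 15 + 8 = 28.
This cut is saturated, so no flow can exceed 28.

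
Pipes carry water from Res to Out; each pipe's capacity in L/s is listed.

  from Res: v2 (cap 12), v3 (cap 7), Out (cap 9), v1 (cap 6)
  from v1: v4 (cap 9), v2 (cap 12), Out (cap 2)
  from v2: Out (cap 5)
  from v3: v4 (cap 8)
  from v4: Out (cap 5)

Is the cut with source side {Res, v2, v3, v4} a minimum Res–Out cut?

No — its capacity is 25, but the minimum cut has capacity 21.

Given cut capacity: 6 + 9 + 5 + 5 = 25.
Augment Res→Out: bottleneck 9, flow now 9.
Augment Res→v1→Out: bottleneck 2, flow now 11.
Augment Res→v2→Out: bottleneck 5, flow now 16.
Augment Res→v1→v4→Out: bottleneck 4, flow now 20.
Augment Res→v3→v4→Out: bottleneck 1, flow now 21.
No augmenting path remains; maximum flow = 21.
In the residual graph, reachable from Res: {Res, v1, v2, v3, v4}.
Min-cut edges: Res→Out (9), v1→Out (2), v2→Out (5), v4→Out (5); capacity 9 + 2 + 5 + 5 = 21.
Cut capacity 25 exceeds the max flow 21, so it is not minimum.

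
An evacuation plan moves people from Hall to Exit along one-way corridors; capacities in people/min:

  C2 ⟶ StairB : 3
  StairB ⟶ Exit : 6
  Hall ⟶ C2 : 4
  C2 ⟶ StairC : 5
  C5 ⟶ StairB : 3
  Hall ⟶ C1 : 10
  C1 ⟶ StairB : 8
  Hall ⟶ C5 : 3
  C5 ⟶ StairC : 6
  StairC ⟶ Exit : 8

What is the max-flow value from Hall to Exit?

Augment Hall→C5→StairB→Exit: bottleneck 3, flow now 3.
Augment Hall→C1→StairB→Exit: bottleneck 3, flow now 6.
Augment Hall→C2→StairC→Exit: bottleneck 4, flow now 10.
Augment Hall→C1→StairB→C5→StairC→Exit: bottleneck 3, flow now 13. (uses reverse residual edge)
No augmenting path remains; maximum flow = 13.
In the residual graph, reachable from Hall: {Hall, C1, StairB}.
Min-cut edges: Hall→C5 (3), Hall→C2 (4), StairB→Exit (6); capacity 3 + 4 + 6 = 13.
This cut is saturated, so no flow can exceed 13.

13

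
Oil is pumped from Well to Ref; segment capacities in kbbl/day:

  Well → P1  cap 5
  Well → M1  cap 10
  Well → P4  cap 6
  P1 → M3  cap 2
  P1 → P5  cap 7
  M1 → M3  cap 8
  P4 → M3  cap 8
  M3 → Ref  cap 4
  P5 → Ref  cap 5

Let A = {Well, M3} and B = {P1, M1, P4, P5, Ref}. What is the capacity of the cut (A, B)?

Edges leaving {Well, M3}: Well→P1 (5), Well→M1 (10), Well→P4 (6), M3→Ref (4).
Cut capacity = 5 + 10 + 6 + 4 = 25.

25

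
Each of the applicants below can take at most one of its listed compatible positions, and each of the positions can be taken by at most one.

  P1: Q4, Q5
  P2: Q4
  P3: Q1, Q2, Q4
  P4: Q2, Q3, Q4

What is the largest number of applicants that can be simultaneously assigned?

4

Unit-capacity flow: source→left, listed edges, right→sink; max matching = max flow.
Augmenting path P1→Q4 (+1); matched 1.
Augmenting path P3→Q1 (+1); matched 2.
Augmenting path P4→Q2 (+1); matched 3.
Augmenting path P2→Q4→P1→Q5 (+1); matched 4.
No augmenting path remains; maximum matching = 4.
König certificate: {P1, P2, P3, P4} is a vertex cover of size 4 (every listed pair touches it), so no matching can be larger.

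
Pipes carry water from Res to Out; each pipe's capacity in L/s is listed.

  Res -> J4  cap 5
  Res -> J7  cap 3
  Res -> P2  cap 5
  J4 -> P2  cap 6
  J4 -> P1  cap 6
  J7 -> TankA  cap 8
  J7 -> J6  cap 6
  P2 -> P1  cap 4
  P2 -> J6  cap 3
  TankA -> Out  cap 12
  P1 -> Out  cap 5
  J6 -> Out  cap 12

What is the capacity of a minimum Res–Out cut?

Augment Res→J4→P1→Out: bottleneck 5, flow now 5.
Augment Res→J7→TankA→Out: bottleneck 3, flow now 8.
Augment Res→P2→J6→Out: bottleneck 3, flow now 11.
No augmenting path remains; maximum flow = 11.
By max-flow min-cut, the minimum cut capacity equals the max flow.
In the residual graph, reachable from Res: {Res, J4, P2, P1}.
Min-cut edges: Res→J7 (3), P2→J6 (3), P1→Out (5); capacity 3 + 3 + 5 = 11.

11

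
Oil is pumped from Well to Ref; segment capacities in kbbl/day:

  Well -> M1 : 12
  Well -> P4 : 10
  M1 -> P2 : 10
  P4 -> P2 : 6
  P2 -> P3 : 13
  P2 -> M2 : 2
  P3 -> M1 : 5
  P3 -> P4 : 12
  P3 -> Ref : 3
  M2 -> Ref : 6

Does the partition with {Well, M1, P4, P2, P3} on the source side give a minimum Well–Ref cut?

Yes — it is a minimum cut (capacity 5).

Given cut capacity: 2 + 3 = 5.
Augment Well→M1→P2→P3→Ref: bottleneck 3, flow now 3.
Augment Well→M1→P2→M2→Ref: bottleneck 2, flow now 5.
No augmenting path remains; maximum flow = 5.
Cut capacity 5 equals the max flow, so it is a minimum cut.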